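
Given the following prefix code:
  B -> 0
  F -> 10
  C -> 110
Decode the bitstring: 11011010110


Decoding step by step:
Bits 110 -> C
Bits 110 -> C
Bits 10 -> F
Bits 110 -> C


Decoded message: CCFC


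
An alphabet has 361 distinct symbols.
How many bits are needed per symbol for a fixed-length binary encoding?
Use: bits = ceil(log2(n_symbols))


log2(361) = 8.4959
Bracket: 2^8 = 256 < 361 <= 2^9 = 512
So ceil(log2(361)) = 9

bits = ceil(log2(361)) = ceil(8.4959) = 9 bits


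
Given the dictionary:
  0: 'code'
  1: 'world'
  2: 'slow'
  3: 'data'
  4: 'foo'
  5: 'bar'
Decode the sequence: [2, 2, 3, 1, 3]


Look up each index in the dictionary:
  2 -> 'slow'
  2 -> 'slow'
  3 -> 'data'
  1 -> 'world'
  3 -> 'data'

Decoded: "slow slow data world data"


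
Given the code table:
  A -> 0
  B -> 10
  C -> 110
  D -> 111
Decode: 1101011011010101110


Decoding:
110 -> C
10 -> B
110 -> C
110 -> C
10 -> B
10 -> B
111 -> D
0 -> A


Result: CBCCBBDA


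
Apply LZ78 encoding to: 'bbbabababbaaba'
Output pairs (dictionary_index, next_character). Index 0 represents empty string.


LZ78 encoding steps:
Dictionary: {0: ''}
Step 1: w='' (idx 0), next='b' -> output (0, 'b'), add 'b' as idx 1
Step 2: w='b' (idx 1), next='b' -> output (1, 'b'), add 'bb' as idx 2
Step 3: w='' (idx 0), next='a' -> output (0, 'a'), add 'a' as idx 3
Step 4: w='b' (idx 1), next='a' -> output (1, 'a'), add 'ba' as idx 4
Step 5: w='ba' (idx 4), next='b' -> output (4, 'b'), add 'bab' as idx 5
Step 6: w='ba' (idx 4), next='a' -> output (4, 'a'), add 'baa' as idx 6
Step 7: w='ba' (idx 4), end of input -> output (4, '')


Encoded: [(0, 'b'), (1, 'b'), (0, 'a'), (1, 'a'), (4, 'b'), (4, 'a'), (4, '')]


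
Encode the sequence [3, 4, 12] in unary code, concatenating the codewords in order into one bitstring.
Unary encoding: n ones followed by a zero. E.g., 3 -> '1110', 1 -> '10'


Encode each number as n ones followed by a terminating 0:
  3 -> 1110 (4 bits)
  4 -> 11110 (5 bits)
  12 -> 1111111111110 (13 bits)
Total length = 4 + 5 + 13 = 22 bits.

Unary([3, 4, 12]) = 1110111101111111111110 (22 bits)


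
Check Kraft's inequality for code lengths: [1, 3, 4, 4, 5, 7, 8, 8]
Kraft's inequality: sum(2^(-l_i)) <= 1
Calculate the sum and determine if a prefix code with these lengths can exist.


Sum = 2^(-1) + 2^(-3) + 2^(-4) + 2^(-4) + 2^(-5) + 2^(-7) + 2^(-8) + 2^(-8)
    = 0.5 + 0.125 + 0.0625 + 0.0625 + 0.03125 + 0.0078125 + 0.00390625 + 0.00390625
    = 204/256 = 0.796875
Since 0.796875 <= 1, Kraft's inequality IS satisfied.
A prefix code with these lengths CAN exist.

Kraft sum = 0.796875. Satisfied.


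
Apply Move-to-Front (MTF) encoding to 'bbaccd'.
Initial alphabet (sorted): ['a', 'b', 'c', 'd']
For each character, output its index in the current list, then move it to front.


MTF encoding:
'b': index 1 in ['a', 'b', 'c', 'd'] -> ['b', 'a', 'c', 'd']
'b': index 0 in ['b', 'a', 'c', 'd'] -> ['b', 'a', 'c', 'd']
'a': index 1 in ['b', 'a', 'c', 'd'] -> ['a', 'b', 'c', 'd']
'c': index 2 in ['a', 'b', 'c', 'd'] -> ['c', 'a', 'b', 'd']
'c': index 0 in ['c', 'a', 'b', 'd'] -> ['c', 'a', 'b', 'd']
'd': index 3 in ['c', 'a', 'b', 'd'] -> ['d', 'c', 'a', 'b']


Output: [1, 0, 1, 2, 0, 3]


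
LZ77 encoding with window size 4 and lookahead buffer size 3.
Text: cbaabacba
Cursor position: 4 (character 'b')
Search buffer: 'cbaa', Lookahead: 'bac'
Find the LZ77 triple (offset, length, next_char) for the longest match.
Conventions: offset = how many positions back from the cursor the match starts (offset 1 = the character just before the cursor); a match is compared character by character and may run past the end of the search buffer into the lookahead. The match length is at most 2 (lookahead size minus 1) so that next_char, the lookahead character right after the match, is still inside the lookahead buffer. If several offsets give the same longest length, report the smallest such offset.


Try each offset into the search buffer:
  offset=1 (pos 3, char 'a'): match length 0
  offset=2 (pos 2, char 'a'): match length 0
  offset=3 (pos 1, char 'b'): match length 2
  offset=4 (pos 0, char 'c'): match length 0
Longest match has length 2 at offset 3.
next_char = character at position 4 + 2 = 6 -> 'c'

Best match: offset=3, length=2 (matching 'ba' starting at position 1)
LZ77 triple: (3, 2, 'c')


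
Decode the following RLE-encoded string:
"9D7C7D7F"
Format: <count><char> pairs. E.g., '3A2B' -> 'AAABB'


Expanding each <count><char> pair:
  9D -> 'DDDDDDDDD'
  7C -> 'CCCCCCC'
  7D -> 'DDDDDDD'
  7F -> 'FFFFFFF'

Decoded = DDDDDDDDDCCCCCCCDDDDDDDFFFFFFF


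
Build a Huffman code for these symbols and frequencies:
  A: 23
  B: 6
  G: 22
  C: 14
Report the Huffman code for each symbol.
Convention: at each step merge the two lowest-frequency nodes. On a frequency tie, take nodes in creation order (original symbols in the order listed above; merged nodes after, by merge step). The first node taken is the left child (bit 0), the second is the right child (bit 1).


Huffman tree construction:
Step 1: Merge B(6) + C(14) = 20
Step 2: Merge (B+C)(20) + G(22) = 42
Step 3: Merge A(23) + ((B+C)+G)(42) = 65
Read each symbol's code off the tree from the root (left child = 0, right child = 1).

Codes:
  A: 0 (length 1)
  B: 100 (length 3)
  G: 11 (length 2)
  C: 101 (length 3)
Average code length: 127/65 = 1.9538 bits/symbol


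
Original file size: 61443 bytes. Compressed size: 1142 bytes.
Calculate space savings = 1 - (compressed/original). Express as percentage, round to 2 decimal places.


ratio = compressed/original = 1142/61443 = 0.018586
savings = 1 - ratio = 1 - 0.018586 = 0.981414
as a percentage: 0.981414 * 100 = 98.14%

Space savings = 1 - 1142/61443 = 98.14%


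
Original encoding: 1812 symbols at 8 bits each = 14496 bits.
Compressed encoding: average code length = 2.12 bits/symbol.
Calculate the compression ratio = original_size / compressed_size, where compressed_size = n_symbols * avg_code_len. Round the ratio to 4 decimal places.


original_size = n_symbols * orig_bits = 1812 * 8 = 14496 bits
compressed_size = n_symbols * avg_code_len = 1812 * 2.12 = 3841.44 bits
ratio = original_size / compressed_size = 14496 / 3841.44 = 3.7736

Compression ratio = 3.7736


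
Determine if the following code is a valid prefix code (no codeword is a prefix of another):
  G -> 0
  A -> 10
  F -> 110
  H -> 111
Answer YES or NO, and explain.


Checking each pair (does one codeword prefix another?):
  G='0' vs A='10': no prefix
  G='0' vs F='110': no prefix
  G='0' vs H='111': no prefix
  A='10' vs G='0': no prefix
  A='10' vs F='110': no prefix
  A='10' vs H='111': no prefix
  F='110' vs G='0': no prefix
  F='110' vs A='10': no prefix
  F='110' vs H='111': no prefix
  H='111' vs G='0': no prefix
  H='111' vs A='10': no prefix
  H='111' vs F='110': no prefix
No violation found over all pairs.

YES -- this is a valid prefix code. No codeword is a prefix of any other codeword.


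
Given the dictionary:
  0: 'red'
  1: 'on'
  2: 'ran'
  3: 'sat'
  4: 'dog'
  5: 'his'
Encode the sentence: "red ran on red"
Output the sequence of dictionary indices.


Look up each word in the dictionary:
  'red' -> 0
  'ran' -> 2
  'on' -> 1
  'red' -> 0

Encoded: [0, 2, 1, 0]


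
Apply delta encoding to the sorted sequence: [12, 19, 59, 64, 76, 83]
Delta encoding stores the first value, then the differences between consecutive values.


First value: 12
Deltas:
  19 - 12 = 7
  59 - 19 = 40
  64 - 59 = 5
  76 - 64 = 12
  83 - 76 = 7


Delta encoded: [12, 7, 40, 5, 12, 7]


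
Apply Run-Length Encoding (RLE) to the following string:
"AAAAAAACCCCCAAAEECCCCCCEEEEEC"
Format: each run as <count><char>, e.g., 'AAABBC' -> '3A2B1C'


Scanning runs left to right:
  i=0: run of 'A' x 7 -> '7A'
  i=7: run of 'C' x 5 -> '5C'
  i=12: run of 'A' x 3 -> '3A'
  i=15: run of 'E' x 2 -> '2E'
  i=17: run of 'C' x 6 -> '6C'
  i=23: run of 'E' x 5 -> '5E'
  i=28: run of 'C' x 1 -> '1C'

RLE = 7A5C3A2E6C5E1C


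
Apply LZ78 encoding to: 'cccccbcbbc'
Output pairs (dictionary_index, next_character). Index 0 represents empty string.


LZ78 encoding steps:
Dictionary: {0: ''}
Step 1: w='' (idx 0), next='c' -> output (0, 'c'), add 'c' as idx 1
Step 2: w='c' (idx 1), next='c' -> output (1, 'c'), add 'cc' as idx 2
Step 3: w='cc' (idx 2), next='b' -> output (2, 'b'), add 'ccb' as idx 3
Step 4: w='c' (idx 1), next='b' -> output (1, 'b'), add 'cb' as idx 4
Step 5: w='' (idx 0), next='b' -> output (0, 'b'), add 'b' as idx 5
Step 6: w='c' (idx 1), end of input -> output (1, '')


Encoded: [(0, 'c'), (1, 'c'), (2, 'b'), (1, 'b'), (0, 'b'), (1, '')]


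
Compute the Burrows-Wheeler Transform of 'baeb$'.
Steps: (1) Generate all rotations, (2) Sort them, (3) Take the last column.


Rotations (sorted):
  0: $baeb -> last char: b
  1: aeb$b -> last char: b
  2: b$bae -> last char: e
  3: baeb$ -> last char: $
  4: eb$ba -> last char: a


BWT = bbe$a


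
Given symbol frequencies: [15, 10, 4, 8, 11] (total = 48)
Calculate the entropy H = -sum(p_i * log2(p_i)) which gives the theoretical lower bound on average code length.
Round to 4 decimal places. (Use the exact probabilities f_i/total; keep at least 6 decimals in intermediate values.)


Per-symbol terms -p_i * log2(p_i) with p_i = f_i/48:
  p = 15/48 = 0.312500: log2(p) = -1.678072, -p*log2(p) = 0.524397
  p = 10/48 = 0.208333: log2(p) = -2.263034, -p*log2(p) = 0.471466
  p = 4/48 = 0.083333: log2(p) = -3.584963, -p*log2(p) = 0.298747
  p = 8/48 = 0.166667: log2(p) = -2.584963, -p*log2(p) = 0.430827
  p = 11/48 = 0.229167: log2(p) = -2.125531, -p*log2(p) = 0.487101
H = 0.524397 + 0.471466 + 0.298747 + 0.430827 + 0.487101 = 2.212538

H = 2.2125 bits/symbol


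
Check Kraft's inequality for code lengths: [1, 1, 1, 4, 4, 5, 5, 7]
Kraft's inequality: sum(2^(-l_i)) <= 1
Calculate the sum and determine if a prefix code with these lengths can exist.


Sum = 2^(-1) + 2^(-1) + 2^(-1) + 2^(-4) + 2^(-4) + 2^(-5) + 2^(-5) + 2^(-7)
    = 0.5 + 0.5 + 0.5 + 0.0625 + 0.0625 + 0.03125 + 0.03125 + 0.0078125
    = 217/128 = 1.6953125
Since 1.6953125 > 1, Kraft's inequality is NOT satisfied.
A prefix code with these lengths CANNOT exist.

Kraft sum = 1.6953125. Not satisfied.


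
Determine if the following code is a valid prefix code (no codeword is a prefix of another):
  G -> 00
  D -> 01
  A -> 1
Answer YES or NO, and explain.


Checking each pair (does one codeword prefix another?):
  G='00' vs D='01': no prefix
  G='00' vs A='1': no prefix
  D='01' vs G='00': no prefix
  D='01' vs A='1': no prefix
  A='1' vs G='00': no prefix
  A='1' vs D='01': no prefix
No violation found over all pairs.

YES -- this is a valid prefix code. No codeword is a prefix of any other codeword.


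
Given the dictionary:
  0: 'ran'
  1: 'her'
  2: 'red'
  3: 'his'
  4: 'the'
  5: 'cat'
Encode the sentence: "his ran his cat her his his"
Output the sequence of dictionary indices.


Look up each word in the dictionary:
  'his' -> 3
  'ran' -> 0
  'his' -> 3
  'cat' -> 5
  'her' -> 1
  'his' -> 3
  'his' -> 3

Encoded: [3, 0, 3, 5, 1, 3, 3]


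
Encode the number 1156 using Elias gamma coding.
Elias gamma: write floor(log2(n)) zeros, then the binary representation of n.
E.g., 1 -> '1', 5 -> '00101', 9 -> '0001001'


num_bits = floor(log2(1156)) + 1 = 11
leading_zeros = num_bits - 1 = 10
binary(1156) = 10010000100

Elias gamma(1156) = '0000000000' + '10010000100' = 000000000010010000100 (21 bits)


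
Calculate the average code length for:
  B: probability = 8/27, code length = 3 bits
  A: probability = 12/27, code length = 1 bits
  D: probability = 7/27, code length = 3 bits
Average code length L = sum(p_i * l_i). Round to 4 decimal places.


Weighted contributions p_i * l_i:
  B: (8/27) * 3 = 24/27
  A: (12/27) * 1 = 12/27
  D: (7/27) * 3 = 21/27
Sum = (24 + 12 + 21)/27 = 57/27

L = 57/27 = 2.1111 bits/symbol


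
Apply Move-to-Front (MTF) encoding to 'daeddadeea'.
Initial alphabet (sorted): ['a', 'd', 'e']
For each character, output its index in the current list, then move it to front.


MTF encoding:
'd': index 1 in ['a', 'd', 'e'] -> ['d', 'a', 'e']
'a': index 1 in ['d', 'a', 'e'] -> ['a', 'd', 'e']
'e': index 2 in ['a', 'd', 'e'] -> ['e', 'a', 'd']
'd': index 2 in ['e', 'a', 'd'] -> ['d', 'e', 'a']
'd': index 0 in ['d', 'e', 'a'] -> ['d', 'e', 'a']
'a': index 2 in ['d', 'e', 'a'] -> ['a', 'd', 'e']
'd': index 1 in ['a', 'd', 'e'] -> ['d', 'a', 'e']
'e': index 2 in ['d', 'a', 'e'] -> ['e', 'd', 'a']
'e': index 0 in ['e', 'd', 'a'] -> ['e', 'd', 'a']
'a': index 2 in ['e', 'd', 'a'] -> ['a', 'e', 'd']


Output: [1, 1, 2, 2, 0, 2, 1, 2, 0, 2]


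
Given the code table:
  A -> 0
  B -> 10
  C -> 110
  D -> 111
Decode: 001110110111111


Decoding:
0 -> A
0 -> A
111 -> D
0 -> A
110 -> C
111 -> D
111 -> D


Result: AADACDD


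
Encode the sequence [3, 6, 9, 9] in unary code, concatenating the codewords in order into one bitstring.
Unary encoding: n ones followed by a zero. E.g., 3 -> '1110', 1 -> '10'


Encode each number as n ones followed by a terminating 0:
  3 -> 1110 (4 bits)
  6 -> 1111110 (7 bits)
  9 -> 1111111110 (10 bits)
  9 -> 1111111110 (10 bits)
Total length = 4 + 7 + 10 + 10 = 31 bits.

Unary([3, 6, 9, 9]) = 1110111111011111111101111111110 (31 bits)


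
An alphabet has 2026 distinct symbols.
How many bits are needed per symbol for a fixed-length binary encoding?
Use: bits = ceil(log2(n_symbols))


log2(2026) = 10.9844
Bracket: 2^10 = 1024 < 2026 <= 2^11 = 2048
So ceil(log2(2026)) = 11

bits = ceil(log2(2026)) = ceil(10.9844) = 11 bits


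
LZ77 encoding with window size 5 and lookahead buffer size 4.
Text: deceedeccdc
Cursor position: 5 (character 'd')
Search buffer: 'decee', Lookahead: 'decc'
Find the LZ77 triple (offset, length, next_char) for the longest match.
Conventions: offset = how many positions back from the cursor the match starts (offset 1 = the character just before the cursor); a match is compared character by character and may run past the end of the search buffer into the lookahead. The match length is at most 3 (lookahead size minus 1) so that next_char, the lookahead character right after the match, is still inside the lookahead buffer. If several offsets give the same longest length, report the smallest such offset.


Try each offset into the search buffer:
  offset=1 (pos 4, char 'e'): match length 0
  offset=2 (pos 3, char 'e'): match length 0
  offset=3 (pos 2, char 'c'): match length 0
  offset=4 (pos 1, char 'e'): match length 0
  offset=5 (pos 0, char 'd'): match length 3
Longest match has length 3 at offset 5.
next_char = character at position 5 + 3 = 8 -> 'c'

Best match: offset=5, length=3 (matching 'dec' starting at position 0)
LZ77 triple: (5, 3, 'c')


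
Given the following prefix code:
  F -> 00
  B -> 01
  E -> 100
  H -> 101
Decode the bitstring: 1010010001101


Decoding step by step:
Bits 101 -> H
Bits 00 -> F
Bits 100 -> E
Bits 01 -> B
Bits 101 -> H


Decoded message: HFEBH


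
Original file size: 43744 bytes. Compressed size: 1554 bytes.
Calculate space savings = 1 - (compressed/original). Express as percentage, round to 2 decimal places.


ratio = compressed/original = 1554/43744 = 0.035525
savings = 1 - ratio = 1 - 0.035525 = 0.964475
as a percentage: 0.964475 * 100 = 96.45%

Space savings = 1 - 1554/43744 = 96.45%


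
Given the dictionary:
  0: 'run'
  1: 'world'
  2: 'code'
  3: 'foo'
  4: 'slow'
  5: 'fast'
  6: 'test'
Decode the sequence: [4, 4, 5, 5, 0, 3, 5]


Look up each index in the dictionary:
  4 -> 'slow'
  4 -> 'slow'
  5 -> 'fast'
  5 -> 'fast'
  0 -> 'run'
  3 -> 'foo'
  5 -> 'fast'

Decoded: "slow slow fast fast run foo fast"


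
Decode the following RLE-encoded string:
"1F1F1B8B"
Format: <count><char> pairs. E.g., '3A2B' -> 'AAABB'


Expanding each <count><char> pair:
  1F -> 'F'
  1F -> 'F'
  1B -> 'B'
  8B -> 'BBBBBBBB'

Decoded = FFBBBBBBBBB


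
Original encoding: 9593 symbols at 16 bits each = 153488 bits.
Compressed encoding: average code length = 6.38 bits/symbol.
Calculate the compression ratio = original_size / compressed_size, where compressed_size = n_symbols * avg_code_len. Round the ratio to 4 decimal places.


original_size = n_symbols * orig_bits = 9593 * 16 = 153488 bits
compressed_size = n_symbols * avg_code_len = 9593 * 6.38 = 61203.34 bits
ratio = original_size / compressed_size = 153488 / 61203.34 = 2.5078

Compression ratio = 2.5078


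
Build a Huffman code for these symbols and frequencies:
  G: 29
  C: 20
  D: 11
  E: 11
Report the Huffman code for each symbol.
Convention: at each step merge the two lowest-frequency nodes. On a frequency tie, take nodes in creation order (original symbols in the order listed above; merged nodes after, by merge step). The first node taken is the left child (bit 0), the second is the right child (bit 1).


Huffman tree construction:
Step 1: Merge D(11) + E(11) = 22
Step 2: Merge C(20) + (D+E)(22) = 42
Step 3: Merge G(29) + (C+(D+E))(42) = 71
Read each symbol's code off the tree from the root (left child = 0, right child = 1).

Codes:
  G: 0 (length 1)
  C: 10 (length 2)
  D: 110 (length 3)
  E: 111 (length 3)
Average code length: 135/71 = 1.9014 bits/symbol


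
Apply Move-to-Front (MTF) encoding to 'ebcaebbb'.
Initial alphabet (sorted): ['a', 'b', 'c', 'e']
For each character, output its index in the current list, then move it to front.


MTF encoding:
'e': index 3 in ['a', 'b', 'c', 'e'] -> ['e', 'a', 'b', 'c']
'b': index 2 in ['e', 'a', 'b', 'c'] -> ['b', 'e', 'a', 'c']
'c': index 3 in ['b', 'e', 'a', 'c'] -> ['c', 'b', 'e', 'a']
'a': index 3 in ['c', 'b', 'e', 'a'] -> ['a', 'c', 'b', 'e']
'e': index 3 in ['a', 'c', 'b', 'e'] -> ['e', 'a', 'c', 'b']
'b': index 3 in ['e', 'a', 'c', 'b'] -> ['b', 'e', 'a', 'c']
'b': index 0 in ['b', 'e', 'a', 'c'] -> ['b', 'e', 'a', 'c']
'b': index 0 in ['b', 'e', 'a', 'c'] -> ['b', 'e', 'a', 'c']


Output: [3, 2, 3, 3, 3, 3, 0, 0]


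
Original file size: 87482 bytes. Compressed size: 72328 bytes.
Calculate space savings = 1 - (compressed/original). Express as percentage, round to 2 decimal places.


ratio = compressed/original = 72328/87482 = 0.826776
savings = 1 - ratio = 1 - 0.826776 = 0.173224
as a percentage: 0.173224 * 100 = 17.32%

Space savings = 1 - 72328/87482 = 17.32%


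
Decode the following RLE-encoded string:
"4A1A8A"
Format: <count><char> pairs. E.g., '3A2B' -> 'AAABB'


Expanding each <count><char> pair:
  4A -> 'AAAA'
  1A -> 'A'
  8A -> 'AAAAAAAA'

Decoded = AAAAAAAAAAAAA


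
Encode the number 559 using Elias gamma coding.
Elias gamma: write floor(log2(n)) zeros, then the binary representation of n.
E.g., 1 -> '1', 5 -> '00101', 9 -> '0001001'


num_bits = floor(log2(559)) + 1 = 10
leading_zeros = num_bits - 1 = 9
binary(559) = 1000101111

Elias gamma(559) = '000000000' + '1000101111' = 0000000001000101111 (19 bits)


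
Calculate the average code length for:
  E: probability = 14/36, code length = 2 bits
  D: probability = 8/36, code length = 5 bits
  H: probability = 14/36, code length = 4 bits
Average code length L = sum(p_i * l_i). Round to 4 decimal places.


Weighted contributions p_i * l_i:
  E: (14/36) * 2 = 28/36
  D: (8/36) * 5 = 40/36
  H: (14/36) * 4 = 56/36
Sum = (28 + 40 + 56)/36 = 124/36

L = 124/36 = 3.4444 bits/symbol


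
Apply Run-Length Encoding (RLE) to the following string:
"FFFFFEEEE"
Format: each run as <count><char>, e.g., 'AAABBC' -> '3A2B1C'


Scanning runs left to right:
  i=0: run of 'F' x 5 -> '5F'
  i=5: run of 'E' x 4 -> '4E'

RLE = 5F4E


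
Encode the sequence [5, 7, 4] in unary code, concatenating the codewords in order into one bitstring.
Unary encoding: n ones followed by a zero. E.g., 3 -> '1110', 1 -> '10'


Encode each number as n ones followed by a terminating 0:
  5 -> 111110 (6 bits)
  7 -> 11111110 (8 bits)
  4 -> 11110 (5 bits)
Total length = 6 + 8 + 5 = 19 bits.

Unary([5, 7, 4]) = 1111101111111011110 (19 bits)


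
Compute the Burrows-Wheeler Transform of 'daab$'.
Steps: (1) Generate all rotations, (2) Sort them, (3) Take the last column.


Rotations (sorted):
  0: $daab -> last char: b
  1: aab$d -> last char: d
  2: ab$da -> last char: a
  3: b$daa -> last char: a
  4: daab$ -> last char: $


BWT = bdaa$


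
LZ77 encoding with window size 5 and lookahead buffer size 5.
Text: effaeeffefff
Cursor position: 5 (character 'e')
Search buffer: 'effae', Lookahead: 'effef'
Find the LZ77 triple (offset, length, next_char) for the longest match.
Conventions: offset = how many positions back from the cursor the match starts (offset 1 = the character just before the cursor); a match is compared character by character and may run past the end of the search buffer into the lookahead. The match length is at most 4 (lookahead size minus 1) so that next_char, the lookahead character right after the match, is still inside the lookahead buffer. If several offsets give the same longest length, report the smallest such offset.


Try each offset into the search buffer:
  offset=1 (pos 4, char 'e'): match length 1
  offset=2 (pos 3, char 'a'): match length 0
  offset=3 (pos 2, char 'f'): match length 0
  offset=4 (pos 1, char 'f'): match length 0
  offset=5 (pos 0, char 'e'): match length 3
Longest match has length 3 at offset 5.
next_char = character at position 5 + 3 = 8 -> 'e'

Best match: offset=5, length=3 (matching 'eff' starting at position 0)
LZ77 triple: (5, 3, 'e')


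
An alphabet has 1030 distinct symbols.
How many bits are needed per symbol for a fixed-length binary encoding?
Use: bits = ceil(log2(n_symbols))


log2(1030) = 10.0084
Bracket: 2^10 = 1024 < 1030 <= 2^11 = 2048
So ceil(log2(1030)) = 11

bits = ceil(log2(1030)) = ceil(10.0084) = 11 bits


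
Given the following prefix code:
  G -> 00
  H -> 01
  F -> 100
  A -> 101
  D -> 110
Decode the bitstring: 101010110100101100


Decoding step by step:
Bits 101 -> A
Bits 01 -> H
Bits 01 -> H
Bits 101 -> A
Bits 00 -> G
Bits 101 -> A
Bits 100 -> F


Decoded message: AHHAGAF


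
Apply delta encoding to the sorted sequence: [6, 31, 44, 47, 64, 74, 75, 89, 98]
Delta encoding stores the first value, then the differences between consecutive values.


First value: 6
Deltas:
  31 - 6 = 25
  44 - 31 = 13
  47 - 44 = 3
  64 - 47 = 17
  74 - 64 = 10
  75 - 74 = 1
  89 - 75 = 14
  98 - 89 = 9


Delta encoded: [6, 25, 13, 3, 17, 10, 1, 14, 9]


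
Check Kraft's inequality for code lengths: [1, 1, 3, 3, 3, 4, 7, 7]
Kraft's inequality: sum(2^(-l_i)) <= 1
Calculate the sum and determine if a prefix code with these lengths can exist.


Sum = 2^(-1) + 2^(-1) + 2^(-3) + 2^(-3) + 2^(-3) + 2^(-4) + 2^(-7) + 2^(-7)
    = 0.5 + 0.5 + 0.125 + 0.125 + 0.125 + 0.0625 + 0.0078125 + 0.0078125
    = 186/128 = 1.453125
Since 1.453125 > 1, Kraft's inequality is NOT satisfied.
A prefix code with these lengths CANNOT exist.

Kraft sum = 1.453125. Not satisfied.


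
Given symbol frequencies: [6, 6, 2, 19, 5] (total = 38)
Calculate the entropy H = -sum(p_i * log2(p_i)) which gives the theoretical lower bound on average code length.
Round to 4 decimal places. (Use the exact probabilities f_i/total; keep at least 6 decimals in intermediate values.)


Per-symbol terms -p_i * log2(p_i) with p_i = f_i/38:
  p = 6/38 = 0.157895: log2(p) = -2.662965, -p*log2(p) = 0.420468
  p = 6/38 = 0.157895: log2(p) = -2.662965, -p*log2(p) = 0.420468
  p = 2/38 = 0.052632: log2(p) = -4.247928, -p*log2(p) = 0.223575
  p = 19/38 = 0.500000: log2(p) = -1.000000, -p*log2(p) = 0.500000
  p = 5/38 = 0.131579: log2(p) = -2.925999, -p*log2(p) = 0.385000
H = 0.420468 + 0.420468 + 0.223575 + 0.500000 + 0.385000 = 1.949511

H = 1.9495 bits/symbol


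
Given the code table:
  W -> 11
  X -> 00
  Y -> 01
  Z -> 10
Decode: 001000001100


Decoding:
00 -> X
10 -> Z
00 -> X
00 -> X
11 -> W
00 -> X


Result: XZXXWX


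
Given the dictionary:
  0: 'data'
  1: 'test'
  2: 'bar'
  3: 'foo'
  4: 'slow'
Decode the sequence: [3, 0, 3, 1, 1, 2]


Look up each index in the dictionary:
  3 -> 'foo'
  0 -> 'data'
  3 -> 'foo'
  1 -> 'test'
  1 -> 'test'
  2 -> 'bar'

Decoded: "foo data foo test test bar"


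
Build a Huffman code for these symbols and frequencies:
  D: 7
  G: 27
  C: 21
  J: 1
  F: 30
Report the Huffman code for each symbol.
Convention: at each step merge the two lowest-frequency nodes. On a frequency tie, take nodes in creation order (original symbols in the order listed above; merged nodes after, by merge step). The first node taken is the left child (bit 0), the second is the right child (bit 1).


Huffman tree construction:
Step 1: Merge J(1) + D(7) = 8
Step 2: Merge (J+D)(8) + C(21) = 29
Step 3: Merge G(27) + ((J+D)+C)(29) = 56
Step 4: Merge F(30) + (G+((J+D)+C))(56) = 86
Read each symbol's code off the tree from the root (left child = 0, right child = 1).

Codes:
  D: 1101 (length 4)
  G: 10 (length 2)
  C: 111 (length 3)
  J: 1100 (length 4)
  F: 0 (length 1)
Average code length: 179/86 = 2.0814 bits/symbol


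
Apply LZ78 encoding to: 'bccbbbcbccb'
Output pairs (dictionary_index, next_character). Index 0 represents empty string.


LZ78 encoding steps:
Dictionary: {0: ''}
Step 1: w='' (idx 0), next='b' -> output (0, 'b'), add 'b' as idx 1
Step 2: w='' (idx 0), next='c' -> output (0, 'c'), add 'c' as idx 2
Step 3: w='c' (idx 2), next='b' -> output (2, 'b'), add 'cb' as idx 3
Step 4: w='b' (idx 1), next='b' -> output (1, 'b'), add 'bb' as idx 4
Step 5: w='cb' (idx 3), next='c' -> output (3, 'c'), add 'cbc' as idx 5
Step 6: w='cb' (idx 3), end of input -> output (3, '')


Encoded: [(0, 'b'), (0, 'c'), (2, 'b'), (1, 'b'), (3, 'c'), (3, '')]


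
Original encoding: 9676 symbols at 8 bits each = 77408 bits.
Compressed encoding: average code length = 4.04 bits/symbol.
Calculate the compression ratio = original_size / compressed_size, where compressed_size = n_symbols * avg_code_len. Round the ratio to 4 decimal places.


original_size = n_symbols * orig_bits = 9676 * 8 = 77408 bits
compressed_size = n_symbols * avg_code_len = 9676 * 4.04 = 39091.04 bits
ratio = original_size / compressed_size = 77408 / 39091.04 = 1.9802

Compression ratio = 1.9802


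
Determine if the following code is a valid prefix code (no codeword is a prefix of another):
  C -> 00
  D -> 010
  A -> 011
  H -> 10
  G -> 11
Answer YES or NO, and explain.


Checking each pair (does one codeword prefix another?):
  C='00' vs D='010': no prefix
  C='00' vs A='011': no prefix
  C='00' vs H='10': no prefix
  C='00' vs G='11': no prefix
  D='010' vs C='00': no prefix
  D='010' vs A='011': no prefix
  D='010' vs H='10': no prefix
  D='010' vs G='11': no prefix
  A='011' vs C='00': no prefix
  A='011' vs D='010': no prefix
  A='011' vs H='10': no prefix
  A='011' vs G='11': no prefix
  H='10' vs C='00': no prefix
  H='10' vs D='010': no prefix
  H='10' vs A='011': no prefix
  H='10' vs G='11': no prefix
  G='11' vs C='00': no prefix
  G='11' vs D='010': no prefix
  G='11' vs A='011': no prefix
  G='11' vs H='10': no prefix
No violation found over all pairs.

YES -- this is a valid prefix code. No codeword is a prefix of any other codeword.


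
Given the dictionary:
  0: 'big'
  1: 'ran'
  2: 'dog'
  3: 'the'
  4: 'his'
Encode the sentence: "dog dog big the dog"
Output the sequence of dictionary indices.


Look up each word in the dictionary:
  'dog' -> 2
  'dog' -> 2
  'big' -> 0
  'the' -> 3
  'dog' -> 2

Encoded: [2, 2, 0, 3, 2]


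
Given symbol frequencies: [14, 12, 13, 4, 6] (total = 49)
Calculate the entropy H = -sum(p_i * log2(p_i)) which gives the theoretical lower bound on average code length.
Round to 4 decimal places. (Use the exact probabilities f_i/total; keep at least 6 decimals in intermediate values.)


Per-symbol terms -p_i * log2(p_i) with p_i = f_i/49:
  p = 14/49 = 0.285714: log2(p) = -1.807355, -p*log2(p) = 0.516387
  p = 12/49 = 0.244898: log2(p) = -2.029747, -p*log2(p) = 0.497081
  p = 13/49 = 0.265306: log2(p) = -1.914270, -p*log2(p) = 0.507868
  p = 4/49 = 0.081633: log2(p) = -3.614710, -p*log2(p) = 0.295078
  p = 6/49 = 0.122449: log2(p) = -3.029747, -p*log2(p) = 0.370989
H = 0.516387 + 0.497081 + 0.507868 + 0.295078 + 0.370989 = 2.187403

H = 2.1874 bits/symbol


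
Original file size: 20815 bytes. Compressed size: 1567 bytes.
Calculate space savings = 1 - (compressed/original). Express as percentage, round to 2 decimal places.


ratio = compressed/original = 1567/20815 = 0.075282
savings = 1 - ratio = 1 - 0.075282 = 0.924718
as a percentage: 0.924718 * 100 = 92.47%

Space savings = 1 - 1567/20815 = 92.47%


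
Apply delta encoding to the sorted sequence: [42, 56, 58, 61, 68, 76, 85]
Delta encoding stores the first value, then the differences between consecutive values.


First value: 42
Deltas:
  56 - 42 = 14
  58 - 56 = 2
  61 - 58 = 3
  68 - 61 = 7
  76 - 68 = 8
  85 - 76 = 9


Delta encoded: [42, 14, 2, 3, 7, 8, 9]


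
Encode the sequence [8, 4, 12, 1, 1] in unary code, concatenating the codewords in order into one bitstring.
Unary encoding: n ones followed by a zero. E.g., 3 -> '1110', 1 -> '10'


Encode each number as n ones followed by a terminating 0:
  8 -> 111111110 (9 bits)
  4 -> 11110 (5 bits)
  12 -> 1111111111110 (13 bits)
  1 -> 10 (2 bits)
  1 -> 10 (2 bits)
Total length = 9 + 5 + 13 + 2 + 2 = 31 bits.

Unary([8, 4, 12, 1, 1]) = 1111111101111011111111111101010 (31 bits)


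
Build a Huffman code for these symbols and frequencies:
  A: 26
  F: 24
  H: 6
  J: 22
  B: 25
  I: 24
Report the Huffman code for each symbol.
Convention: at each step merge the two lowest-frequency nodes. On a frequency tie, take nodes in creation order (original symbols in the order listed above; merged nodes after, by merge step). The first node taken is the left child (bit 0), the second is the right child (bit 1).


Huffman tree construction:
Step 1: Merge H(6) + J(22) = 28
Step 2: Merge F(24) + I(24) = 48
Step 3: Merge B(25) + A(26) = 51
Step 4: Merge (H+J)(28) + (F+I)(48) = 76
Step 5: Merge (B+A)(51) + ((H+J)+(F+I))(76) = 127
Read each symbol's code off the tree from the root (left child = 0, right child = 1).

Codes:
  A: 01 (length 2)
  F: 110 (length 3)
  H: 100 (length 3)
  J: 101 (length 3)
  B: 00 (length 2)
  I: 111 (length 3)
Average code length: 330/127 = 2.5984 bits/symbol


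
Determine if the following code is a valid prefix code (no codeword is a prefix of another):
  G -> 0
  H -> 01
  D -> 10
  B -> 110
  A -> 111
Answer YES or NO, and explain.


Checking each pair (does one codeword prefix another?):
  G='0' vs H='01': prefix -- VIOLATION

NO -- this is NOT a valid prefix code. G (0) is a prefix of H (01).


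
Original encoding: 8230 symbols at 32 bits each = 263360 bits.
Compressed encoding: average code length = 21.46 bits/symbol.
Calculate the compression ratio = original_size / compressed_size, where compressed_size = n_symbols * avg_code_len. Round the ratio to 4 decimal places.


original_size = n_symbols * orig_bits = 8230 * 32 = 263360 bits
compressed_size = n_symbols * avg_code_len = 8230 * 21.46 = 176615.8 bits
ratio = original_size / compressed_size = 263360 / 176615.8 = 1.4911

Compression ratio = 1.4911


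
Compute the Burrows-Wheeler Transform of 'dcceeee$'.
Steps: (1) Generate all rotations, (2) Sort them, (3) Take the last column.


Rotations (sorted):
  0: $dcceeee -> last char: e
  1: cceeee$d -> last char: d
  2: ceeee$dc -> last char: c
  3: dcceeee$ -> last char: $
  4: e$dcceee -> last char: e
  5: ee$dccee -> last char: e
  6: eee$dcce -> last char: e
  7: eeee$dcc -> last char: c


BWT = edc$eeec


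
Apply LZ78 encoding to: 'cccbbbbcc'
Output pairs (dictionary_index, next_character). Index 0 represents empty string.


LZ78 encoding steps:
Dictionary: {0: ''}
Step 1: w='' (idx 0), next='c' -> output (0, 'c'), add 'c' as idx 1
Step 2: w='c' (idx 1), next='c' -> output (1, 'c'), add 'cc' as idx 2
Step 3: w='' (idx 0), next='b' -> output (0, 'b'), add 'b' as idx 3
Step 4: w='b' (idx 3), next='b' -> output (3, 'b'), add 'bb' as idx 4
Step 5: w='b' (idx 3), next='c' -> output (3, 'c'), add 'bc' as idx 5
Step 6: w='c' (idx 1), end of input -> output (1, '')


Encoded: [(0, 'c'), (1, 'c'), (0, 'b'), (3, 'b'), (3, 'c'), (1, '')]


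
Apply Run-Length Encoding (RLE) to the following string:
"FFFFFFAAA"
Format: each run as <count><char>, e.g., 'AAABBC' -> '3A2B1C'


Scanning runs left to right:
  i=0: run of 'F' x 6 -> '6F'
  i=6: run of 'A' x 3 -> '3A'

RLE = 6F3A


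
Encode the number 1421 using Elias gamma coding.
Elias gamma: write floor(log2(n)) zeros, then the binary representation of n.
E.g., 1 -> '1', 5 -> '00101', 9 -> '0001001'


num_bits = floor(log2(1421)) + 1 = 11
leading_zeros = num_bits - 1 = 10
binary(1421) = 10110001101

Elias gamma(1421) = '0000000000' + '10110001101' = 000000000010110001101 (21 bits)


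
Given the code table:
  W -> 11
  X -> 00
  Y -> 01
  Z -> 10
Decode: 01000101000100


Decoding:
01 -> Y
00 -> X
01 -> Y
01 -> Y
00 -> X
01 -> Y
00 -> X


Result: YXYYXYX


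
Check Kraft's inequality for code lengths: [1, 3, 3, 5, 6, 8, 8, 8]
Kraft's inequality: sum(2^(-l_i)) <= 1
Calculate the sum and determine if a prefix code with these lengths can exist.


Sum = 2^(-1) + 2^(-3) + 2^(-3) + 2^(-5) + 2^(-6) + 2^(-8) + 2^(-8) + 2^(-8)
    = 0.5 + 0.125 + 0.125 + 0.03125 + 0.015625 + 0.00390625 + 0.00390625 + 0.00390625
    = 207/256 = 0.80859375
Since 0.80859375 <= 1, Kraft's inequality IS satisfied.
A prefix code with these lengths CAN exist.

Kraft sum = 0.80859375. Satisfied.


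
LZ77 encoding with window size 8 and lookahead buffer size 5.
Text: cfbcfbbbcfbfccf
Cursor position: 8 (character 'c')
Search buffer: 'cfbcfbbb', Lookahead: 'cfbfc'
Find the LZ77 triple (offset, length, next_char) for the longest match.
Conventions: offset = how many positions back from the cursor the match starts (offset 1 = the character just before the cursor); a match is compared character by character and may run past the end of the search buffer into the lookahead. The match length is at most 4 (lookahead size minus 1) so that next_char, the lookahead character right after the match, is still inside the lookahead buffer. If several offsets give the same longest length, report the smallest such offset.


Try each offset into the search buffer:
  offset=1 (pos 7, char 'b'): match length 0
  offset=2 (pos 6, char 'b'): match length 0
  offset=3 (pos 5, char 'b'): match length 0
  offset=4 (pos 4, char 'f'): match length 0
  offset=5 (pos 3, char 'c'): match length 3
  offset=6 (pos 2, char 'b'): match length 0
  offset=7 (pos 1, char 'f'): match length 0
  offset=8 (pos 0, char 'c'): match length 3
Longest match has length 3, found at offsets 5, 8; take the smallest, offset 5.
next_char = character at position 8 + 3 = 11 -> 'f'

Best match: offset=5, length=3 (matching 'cfb' starting at position 3)
LZ77 triple: (5, 3, 'f')


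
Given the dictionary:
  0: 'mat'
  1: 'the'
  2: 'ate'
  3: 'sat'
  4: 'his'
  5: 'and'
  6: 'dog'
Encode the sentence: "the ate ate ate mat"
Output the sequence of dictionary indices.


Look up each word in the dictionary:
  'the' -> 1
  'ate' -> 2
  'ate' -> 2
  'ate' -> 2
  'mat' -> 0

Encoded: [1, 2, 2, 2, 0]


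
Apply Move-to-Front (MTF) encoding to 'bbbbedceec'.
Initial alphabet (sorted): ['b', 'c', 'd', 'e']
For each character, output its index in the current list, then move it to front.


MTF encoding:
'b': index 0 in ['b', 'c', 'd', 'e'] -> ['b', 'c', 'd', 'e']
'b': index 0 in ['b', 'c', 'd', 'e'] -> ['b', 'c', 'd', 'e']
'b': index 0 in ['b', 'c', 'd', 'e'] -> ['b', 'c', 'd', 'e']
'b': index 0 in ['b', 'c', 'd', 'e'] -> ['b', 'c', 'd', 'e']
'e': index 3 in ['b', 'c', 'd', 'e'] -> ['e', 'b', 'c', 'd']
'd': index 3 in ['e', 'b', 'c', 'd'] -> ['d', 'e', 'b', 'c']
'c': index 3 in ['d', 'e', 'b', 'c'] -> ['c', 'd', 'e', 'b']
'e': index 2 in ['c', 'd', 'e', 'b'] -> ['e', 'c', 'd', 'b']
'e': index 0 in ['e', 'c', 'd', 'b'] -> ['e', 'c', 'd', 'b']
'c': index 1 in ['e', 'c', 'd', 'b'] -> ['c', 'e', 'd', 'b']


Output: [0, 0, 0, 0, 3, 3, 3, 2, 0, 1]


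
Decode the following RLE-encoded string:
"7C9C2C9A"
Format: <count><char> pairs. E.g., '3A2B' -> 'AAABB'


Expanding each <count><char> pair:
  7C -> 'CCCCCCC'
  9C -> 'CCCCCCCCC'
  2C -> 'CC'
  9A -> 'AAAAAAAAA'

Decoded = CCCCCCCCCCCCCCCCCCAAAAAAAAA


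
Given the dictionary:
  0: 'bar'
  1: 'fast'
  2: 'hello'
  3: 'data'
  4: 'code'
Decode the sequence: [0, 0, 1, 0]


Look up each index in the dictionary:
  0 -> 'bar'
  0 -> 'bar'
  1 -> 'fast'
  0 -> 'bar'

Decoded: "bar bar fast bar"


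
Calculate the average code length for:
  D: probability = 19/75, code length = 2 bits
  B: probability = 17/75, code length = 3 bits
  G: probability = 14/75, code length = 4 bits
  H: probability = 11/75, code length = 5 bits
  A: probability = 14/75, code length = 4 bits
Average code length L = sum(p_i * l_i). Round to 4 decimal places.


Weighted contributions p_i * l_i:
  D: (19/75) * 2 = 38/75
  B: (17/75) * 3 = 51/75
  G: (14/75) * 4 = 56/75
  H: (11/75) * 5 = 55/75
  A: (14/75) * 4 = 56/75
Sum = (38 + 51 + 56 + 55 + 56)/75 = 256/75

L = 256/75 = 3.4133 bits/symbol


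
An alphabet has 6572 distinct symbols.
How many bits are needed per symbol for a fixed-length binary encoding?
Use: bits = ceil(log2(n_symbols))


log2(6572) = 12.6821
Bracket: 2^12 = 4096 < 6572 <= 2^13 = 8192
So ceil(log2(6572)) = 13

bits = ceil(log2(6572)) = ceil(12.6821) = 13 bits


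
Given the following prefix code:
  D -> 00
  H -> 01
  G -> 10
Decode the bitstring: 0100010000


Decoding step by step:
Bits 01 -> H
Bits 00 -> D
Bits 01 -> H
Bits 00 -> D
Bits 00 -> D


Decoded message: HDHDD


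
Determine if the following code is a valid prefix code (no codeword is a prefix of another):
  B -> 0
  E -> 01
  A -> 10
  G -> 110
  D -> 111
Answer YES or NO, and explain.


Checking each pair (does one codeword prefix another?):
  B='0' vs E='01': prefix -- VIOLATION

NO -- this is NOT a valid prefix code. B (0) is a prefix of E (01).


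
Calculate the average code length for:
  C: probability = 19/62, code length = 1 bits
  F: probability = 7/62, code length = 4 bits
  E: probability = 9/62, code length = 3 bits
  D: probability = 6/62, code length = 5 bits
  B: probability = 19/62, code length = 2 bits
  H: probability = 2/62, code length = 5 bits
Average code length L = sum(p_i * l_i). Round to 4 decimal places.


Weighted contributions p_i * l_i:
  C: (19/62) * 1 = 19/62
  F: (7/62) * 4 = 28/62
  E: (9/62) * 3 = 27/62
  D: (6/62) * 5 = 30/62
  B: (19/62) * 2 = 38/62
  H: (2/62) * 5 = 10/62
Sum = (19 + 28 + 27 + 30 + 38 + 10)/62 = 152/62

L = 152/62 = 2.4516 bits/symbol


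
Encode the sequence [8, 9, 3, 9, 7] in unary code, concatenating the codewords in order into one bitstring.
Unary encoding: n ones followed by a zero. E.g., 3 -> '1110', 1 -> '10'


Encode each number as n ones followed by a terminating 0:
  8 -> 111111110 (9 bits)
  9 -> 1111111110 (10 bits)
  3 -> 1110 (4 bits)
  9 -> 1111111110 (10 bits)
  7 -> 11111110 (8 bits)
Total length = 9 + 10 + 4 + 10 + 8 = 41 bits.

Unary([8, 9, 3, 9, 7]) = 11111111011111111101110111111111011111110 (41 bits)


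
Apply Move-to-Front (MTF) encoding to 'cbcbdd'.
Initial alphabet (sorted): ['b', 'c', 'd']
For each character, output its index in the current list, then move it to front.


MTF encoding:
'c': index 1 in ['b', 'c', 'd'] -> ['c', 'b', 'd']
'b': index 1 in ['c', 'b', 'd'] -> ['b', 'c', 'd']
'c': index 1 in ['b', 'c', 'd'] -> ['c', 'b', 'd']
'b': index 1 in ['c', 'b', 'd'] -> ['b', 'c', 'd']
'd': index 2 in ['b', 'c', 'd'] -> ['d', 'b', 'c']
'd': index 0 in ['d', 'b', 'c'] -> ['d', 'b', 'c']


Output: [1, 1, 1, 1, 2, 0]


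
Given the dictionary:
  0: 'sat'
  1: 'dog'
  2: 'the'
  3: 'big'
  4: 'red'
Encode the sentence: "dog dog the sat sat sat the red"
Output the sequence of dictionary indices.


Look up each word in the dictionary:
  'dog' -> 1
  'dog' -> 1
  'the' -> 2
  'sat' -> 0
  'sat' -> 0
  'sat' -> 0
  'the' -> 2
  'red' -> 4

Encoded: [1, 1, 2, 0, 0, 0, 2, 4]


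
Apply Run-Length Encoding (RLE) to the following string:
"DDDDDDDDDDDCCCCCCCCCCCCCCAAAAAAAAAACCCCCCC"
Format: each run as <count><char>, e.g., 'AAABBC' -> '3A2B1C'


Scanning runs left to right:
  i=0: run of 'D' x 11 -> '11D'
  i=11: run of 'C' x 14 -> '14C'
  i=25: run of 'A' x 10 -> '10A'
  i=35: run of 'C' x 7 -> '7C'

RLE = 11D14C10A7C
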